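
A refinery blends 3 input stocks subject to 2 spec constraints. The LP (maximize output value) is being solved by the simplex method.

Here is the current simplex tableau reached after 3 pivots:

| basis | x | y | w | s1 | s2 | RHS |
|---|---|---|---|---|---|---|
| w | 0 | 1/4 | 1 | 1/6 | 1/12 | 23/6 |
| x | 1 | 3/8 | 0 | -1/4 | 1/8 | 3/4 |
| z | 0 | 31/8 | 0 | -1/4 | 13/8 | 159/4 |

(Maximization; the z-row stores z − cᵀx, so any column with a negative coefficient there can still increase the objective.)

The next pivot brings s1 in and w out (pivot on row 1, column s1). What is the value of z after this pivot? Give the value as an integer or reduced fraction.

Minimum ratio for s1: (23/6)/(1/6) = 23.
z changes by −(z-row coeff of s1)·ratio = −(-1/4)·23 = 23/4.
New z = 159/4 + (23/4) = 91/2.

91/2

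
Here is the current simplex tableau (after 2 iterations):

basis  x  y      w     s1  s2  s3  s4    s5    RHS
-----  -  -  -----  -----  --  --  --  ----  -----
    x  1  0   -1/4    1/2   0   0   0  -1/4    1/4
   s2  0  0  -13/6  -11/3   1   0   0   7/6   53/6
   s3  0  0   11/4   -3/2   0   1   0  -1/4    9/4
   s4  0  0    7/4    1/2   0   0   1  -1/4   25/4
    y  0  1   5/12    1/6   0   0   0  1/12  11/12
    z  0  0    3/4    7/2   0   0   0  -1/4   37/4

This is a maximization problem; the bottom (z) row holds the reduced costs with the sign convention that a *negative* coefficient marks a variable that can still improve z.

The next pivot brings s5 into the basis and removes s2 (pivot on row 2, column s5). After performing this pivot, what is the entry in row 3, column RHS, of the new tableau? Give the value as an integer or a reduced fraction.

29/7

Pivot element is row 2, column s5: 7/6.
Normalize row 2: new (row 2, RHS) = (53/6)/(7/6) = 53/7.
row 3 ← row 3 − (-1/4)·(new row 2): 9/4 − (-1/4)·(53/7) = 29/7.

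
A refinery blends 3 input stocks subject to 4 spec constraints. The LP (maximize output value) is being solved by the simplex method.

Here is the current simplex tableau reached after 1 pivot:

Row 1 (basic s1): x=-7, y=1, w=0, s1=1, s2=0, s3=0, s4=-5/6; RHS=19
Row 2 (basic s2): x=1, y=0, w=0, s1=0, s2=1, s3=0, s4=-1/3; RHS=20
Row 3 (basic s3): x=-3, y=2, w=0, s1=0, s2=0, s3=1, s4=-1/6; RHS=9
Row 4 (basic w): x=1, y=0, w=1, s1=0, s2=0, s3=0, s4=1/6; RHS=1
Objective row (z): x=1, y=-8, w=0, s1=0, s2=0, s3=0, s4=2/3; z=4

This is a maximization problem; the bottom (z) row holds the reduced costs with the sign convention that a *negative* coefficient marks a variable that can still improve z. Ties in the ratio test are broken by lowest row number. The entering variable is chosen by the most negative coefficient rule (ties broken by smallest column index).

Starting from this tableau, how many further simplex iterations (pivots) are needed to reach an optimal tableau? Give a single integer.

2

pivot: y in, s3 out → z = 40
pivot: x in, w out → z = 51
No improving column remains; optimal.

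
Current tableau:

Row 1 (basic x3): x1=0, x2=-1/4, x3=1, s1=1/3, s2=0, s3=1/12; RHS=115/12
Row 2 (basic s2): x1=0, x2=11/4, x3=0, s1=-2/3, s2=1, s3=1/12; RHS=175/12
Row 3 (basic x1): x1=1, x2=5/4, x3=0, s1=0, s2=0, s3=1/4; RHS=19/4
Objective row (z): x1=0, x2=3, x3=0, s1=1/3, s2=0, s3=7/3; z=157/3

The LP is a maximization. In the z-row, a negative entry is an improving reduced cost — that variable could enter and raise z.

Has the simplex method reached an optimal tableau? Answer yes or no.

No objective-row coefficient is strictly negative, so no entering variable exists; the tableau is optimal.

yes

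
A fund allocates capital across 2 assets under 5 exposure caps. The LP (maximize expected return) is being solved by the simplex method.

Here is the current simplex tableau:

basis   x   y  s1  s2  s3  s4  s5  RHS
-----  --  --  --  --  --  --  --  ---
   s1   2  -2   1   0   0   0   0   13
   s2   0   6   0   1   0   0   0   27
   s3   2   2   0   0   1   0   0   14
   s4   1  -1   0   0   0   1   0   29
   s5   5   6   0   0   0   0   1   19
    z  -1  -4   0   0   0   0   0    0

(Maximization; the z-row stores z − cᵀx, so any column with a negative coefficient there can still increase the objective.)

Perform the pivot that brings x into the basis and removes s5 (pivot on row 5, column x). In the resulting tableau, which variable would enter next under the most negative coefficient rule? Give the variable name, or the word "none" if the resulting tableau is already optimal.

y

Pivot element 5. New z-row = old z-row − (-1)·(row 5/5).
Updated z-row coefficients: x: 0, y: -14/5, s1: 0, s2: 0, s3: 0, s4: 0, s5: 1/5.
The most negative is -14/5 in column y, so y would enter next.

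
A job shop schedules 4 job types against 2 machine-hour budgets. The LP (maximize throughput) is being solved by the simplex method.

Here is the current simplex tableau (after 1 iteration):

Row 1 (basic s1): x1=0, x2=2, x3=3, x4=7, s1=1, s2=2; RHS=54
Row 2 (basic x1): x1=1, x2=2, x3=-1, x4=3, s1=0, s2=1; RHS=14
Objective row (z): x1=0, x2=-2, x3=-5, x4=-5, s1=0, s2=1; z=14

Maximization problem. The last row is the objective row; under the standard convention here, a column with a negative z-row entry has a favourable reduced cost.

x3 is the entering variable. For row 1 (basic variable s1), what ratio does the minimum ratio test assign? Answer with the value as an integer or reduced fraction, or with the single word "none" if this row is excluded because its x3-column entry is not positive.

18

Ratio = RHS / (x3 entry) = 54 / 3 = 18.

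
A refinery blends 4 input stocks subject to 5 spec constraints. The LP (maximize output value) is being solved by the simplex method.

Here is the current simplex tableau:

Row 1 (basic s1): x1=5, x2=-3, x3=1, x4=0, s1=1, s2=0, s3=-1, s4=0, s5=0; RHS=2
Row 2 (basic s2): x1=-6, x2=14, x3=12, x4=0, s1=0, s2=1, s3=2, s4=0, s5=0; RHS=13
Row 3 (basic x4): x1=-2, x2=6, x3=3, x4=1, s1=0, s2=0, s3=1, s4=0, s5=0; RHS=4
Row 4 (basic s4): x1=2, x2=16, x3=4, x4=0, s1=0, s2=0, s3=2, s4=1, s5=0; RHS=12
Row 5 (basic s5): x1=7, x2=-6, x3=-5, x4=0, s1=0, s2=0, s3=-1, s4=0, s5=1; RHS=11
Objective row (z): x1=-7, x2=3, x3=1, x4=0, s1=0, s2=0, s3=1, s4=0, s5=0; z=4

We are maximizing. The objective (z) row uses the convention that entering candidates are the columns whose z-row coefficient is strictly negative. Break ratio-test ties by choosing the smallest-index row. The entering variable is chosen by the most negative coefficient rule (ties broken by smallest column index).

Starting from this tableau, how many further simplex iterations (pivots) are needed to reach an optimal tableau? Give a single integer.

3

pivot: x1 in, s1 out → z = 34/5
pivot: x2 in, s4 out → z = 326/43
pivot: s3 in, x2 out → z = 26/3
No improving column remains; optimal.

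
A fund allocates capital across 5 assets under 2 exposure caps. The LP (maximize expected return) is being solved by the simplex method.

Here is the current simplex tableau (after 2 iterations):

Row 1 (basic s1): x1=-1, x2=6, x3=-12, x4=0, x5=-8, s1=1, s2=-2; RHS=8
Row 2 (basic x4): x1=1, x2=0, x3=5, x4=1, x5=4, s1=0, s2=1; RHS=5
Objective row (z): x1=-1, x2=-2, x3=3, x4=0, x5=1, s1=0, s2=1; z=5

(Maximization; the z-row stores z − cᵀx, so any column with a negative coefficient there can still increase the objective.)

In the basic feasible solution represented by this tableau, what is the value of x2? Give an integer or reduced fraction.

x2 is nonbasic (not in the basis column), so its value in the current BFS is 0.

0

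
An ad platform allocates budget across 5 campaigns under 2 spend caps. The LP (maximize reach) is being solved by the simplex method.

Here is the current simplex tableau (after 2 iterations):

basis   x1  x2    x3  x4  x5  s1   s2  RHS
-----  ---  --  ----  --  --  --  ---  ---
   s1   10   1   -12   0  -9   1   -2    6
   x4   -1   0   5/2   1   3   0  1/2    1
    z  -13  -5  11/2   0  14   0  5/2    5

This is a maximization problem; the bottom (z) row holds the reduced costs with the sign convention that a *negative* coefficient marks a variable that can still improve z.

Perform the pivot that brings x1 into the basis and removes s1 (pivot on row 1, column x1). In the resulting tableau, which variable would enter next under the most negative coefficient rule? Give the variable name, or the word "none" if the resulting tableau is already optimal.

x3

Pivot element 10. New z-row = old z-row − (-13)·(row 1/10).
Updated z-row coefficients: x1: 0, x2: -37/10, x3: -101/10, x4: 0, x5: 23/10, s1: 13/10, s2: -1/10.
The most negative is -101/10 in column x3, so x3 would enter next.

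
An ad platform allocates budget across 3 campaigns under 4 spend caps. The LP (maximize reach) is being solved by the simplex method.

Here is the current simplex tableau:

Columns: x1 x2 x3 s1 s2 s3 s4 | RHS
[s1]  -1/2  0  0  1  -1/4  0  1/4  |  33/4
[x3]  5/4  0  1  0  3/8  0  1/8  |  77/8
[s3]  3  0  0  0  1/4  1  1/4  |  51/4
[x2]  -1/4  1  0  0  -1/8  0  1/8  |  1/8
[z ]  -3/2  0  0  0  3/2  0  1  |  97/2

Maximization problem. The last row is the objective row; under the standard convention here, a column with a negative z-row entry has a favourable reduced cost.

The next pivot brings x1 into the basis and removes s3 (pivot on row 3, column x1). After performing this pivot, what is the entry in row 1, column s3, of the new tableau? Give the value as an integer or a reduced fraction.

1/6

Pivot element is row 3, column x1: 3.
Normalize row 3: new (row 3, s3) = 1/3 = 1/3.
row 1 ← row 1 − (-1/2)·(new row 3): 0 − (-1/2)·(1/3) = 1/6.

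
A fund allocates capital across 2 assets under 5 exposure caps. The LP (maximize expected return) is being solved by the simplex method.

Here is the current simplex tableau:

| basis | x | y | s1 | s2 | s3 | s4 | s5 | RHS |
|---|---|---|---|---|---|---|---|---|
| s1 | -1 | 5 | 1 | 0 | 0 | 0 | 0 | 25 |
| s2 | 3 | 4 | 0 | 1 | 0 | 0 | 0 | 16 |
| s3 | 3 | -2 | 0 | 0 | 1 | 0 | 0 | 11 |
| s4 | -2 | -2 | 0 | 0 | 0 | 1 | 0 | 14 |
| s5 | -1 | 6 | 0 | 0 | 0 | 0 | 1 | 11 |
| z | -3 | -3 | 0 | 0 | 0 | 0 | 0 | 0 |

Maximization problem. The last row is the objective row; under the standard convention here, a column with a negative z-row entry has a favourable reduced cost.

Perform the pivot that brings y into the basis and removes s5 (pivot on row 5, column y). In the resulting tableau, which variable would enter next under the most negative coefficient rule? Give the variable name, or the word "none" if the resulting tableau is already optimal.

Pivot element 6. New z-row = old z-row − (-3)·(row 5/6).
Updated z-row coefficients: x: -7/2, y: 0, s1: 0, s2: 0, s3: 0, s4: 0, s5: 1/2.
The most negative is -7/2 in column x, so x would enter next.

x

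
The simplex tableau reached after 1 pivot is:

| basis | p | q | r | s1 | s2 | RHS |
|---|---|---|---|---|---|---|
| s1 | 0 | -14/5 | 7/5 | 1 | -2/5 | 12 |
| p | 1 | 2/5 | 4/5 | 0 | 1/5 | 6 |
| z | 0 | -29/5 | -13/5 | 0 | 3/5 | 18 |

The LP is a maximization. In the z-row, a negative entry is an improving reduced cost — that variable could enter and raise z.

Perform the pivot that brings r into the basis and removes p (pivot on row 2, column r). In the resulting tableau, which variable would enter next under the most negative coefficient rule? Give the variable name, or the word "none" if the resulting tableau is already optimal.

Pivot element 4/5. New z-row = old z-row − (-13/5)·(row 2/(4/5)).
Updated z-row coefficients: p: 13/4, q: -9/2, r: 0, s1: 0, s2: 5/4.
The most negative is -9/2 in column q, so q would enter next.

q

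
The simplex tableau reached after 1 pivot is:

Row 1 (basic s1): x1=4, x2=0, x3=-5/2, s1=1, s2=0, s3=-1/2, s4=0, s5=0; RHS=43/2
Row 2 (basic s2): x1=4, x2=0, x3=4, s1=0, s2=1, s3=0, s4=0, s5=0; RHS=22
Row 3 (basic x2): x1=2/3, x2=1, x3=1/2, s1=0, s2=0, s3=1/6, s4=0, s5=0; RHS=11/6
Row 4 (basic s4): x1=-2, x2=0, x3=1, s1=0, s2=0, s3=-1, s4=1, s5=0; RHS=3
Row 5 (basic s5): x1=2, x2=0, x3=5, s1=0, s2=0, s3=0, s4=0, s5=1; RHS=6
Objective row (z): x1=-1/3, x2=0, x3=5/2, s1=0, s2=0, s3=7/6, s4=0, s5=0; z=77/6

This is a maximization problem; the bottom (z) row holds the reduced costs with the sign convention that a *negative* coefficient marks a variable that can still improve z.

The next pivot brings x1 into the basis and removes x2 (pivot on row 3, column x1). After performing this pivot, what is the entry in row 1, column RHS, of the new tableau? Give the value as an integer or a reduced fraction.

Pivot element is row 3, column x1: 2/3.
Normalize row 3: new (row 3, RHS) = (11/6)/(2/3) = 11/4.
row 1 ← row 1 − 4·(new row 3): 43/2 − 4·(11/4) = 21/2.

21/2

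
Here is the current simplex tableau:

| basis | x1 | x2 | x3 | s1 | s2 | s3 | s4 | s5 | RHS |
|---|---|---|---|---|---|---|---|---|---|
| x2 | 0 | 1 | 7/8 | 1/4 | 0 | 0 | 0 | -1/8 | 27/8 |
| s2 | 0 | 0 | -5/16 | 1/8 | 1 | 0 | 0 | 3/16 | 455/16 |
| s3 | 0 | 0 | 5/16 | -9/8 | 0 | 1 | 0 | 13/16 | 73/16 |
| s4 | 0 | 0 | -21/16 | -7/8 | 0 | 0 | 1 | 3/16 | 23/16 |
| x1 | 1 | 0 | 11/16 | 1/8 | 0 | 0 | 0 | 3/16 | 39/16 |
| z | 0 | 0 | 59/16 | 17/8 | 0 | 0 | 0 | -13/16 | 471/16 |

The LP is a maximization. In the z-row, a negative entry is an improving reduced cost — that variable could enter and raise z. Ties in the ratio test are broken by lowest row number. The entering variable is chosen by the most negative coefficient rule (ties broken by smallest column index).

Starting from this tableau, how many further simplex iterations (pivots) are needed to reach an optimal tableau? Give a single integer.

1

pivot: s5 in, s3 out → z = 34
No improving column remains; optimal.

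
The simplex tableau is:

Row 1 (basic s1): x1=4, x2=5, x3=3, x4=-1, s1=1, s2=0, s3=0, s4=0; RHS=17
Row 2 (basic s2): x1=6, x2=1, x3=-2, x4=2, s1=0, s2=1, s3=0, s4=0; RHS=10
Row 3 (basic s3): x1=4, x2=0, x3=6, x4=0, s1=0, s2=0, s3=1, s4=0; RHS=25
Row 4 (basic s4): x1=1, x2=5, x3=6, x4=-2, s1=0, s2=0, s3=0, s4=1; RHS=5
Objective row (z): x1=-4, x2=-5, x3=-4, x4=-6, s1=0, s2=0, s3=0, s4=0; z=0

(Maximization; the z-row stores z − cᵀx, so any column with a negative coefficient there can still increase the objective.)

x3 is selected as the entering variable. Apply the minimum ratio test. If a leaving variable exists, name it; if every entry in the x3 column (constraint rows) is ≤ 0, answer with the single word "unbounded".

Ratios: row 1 (s1): 17/3 = 17/3; row 2 (s2): entry -2 ≤ 0, skip; row 3 (s3): 25/6 = 25/6; row 4 (s4): 5/6 = 5/6.
Minimum ratio is in the s4 row, so s4 leaves.

s4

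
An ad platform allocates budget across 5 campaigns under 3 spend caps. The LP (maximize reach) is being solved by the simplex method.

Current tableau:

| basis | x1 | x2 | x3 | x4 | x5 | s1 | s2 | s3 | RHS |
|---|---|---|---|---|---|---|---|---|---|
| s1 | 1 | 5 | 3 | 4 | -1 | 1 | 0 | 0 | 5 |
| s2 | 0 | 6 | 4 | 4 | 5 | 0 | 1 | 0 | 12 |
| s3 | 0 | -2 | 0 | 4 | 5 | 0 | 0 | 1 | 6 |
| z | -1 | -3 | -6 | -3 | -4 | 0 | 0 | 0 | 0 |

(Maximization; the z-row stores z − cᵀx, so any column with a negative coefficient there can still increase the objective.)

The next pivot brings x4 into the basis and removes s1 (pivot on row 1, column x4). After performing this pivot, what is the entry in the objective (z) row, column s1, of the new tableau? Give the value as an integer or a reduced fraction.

Pivot element is row 1, column x4: 4.
Normalize row 1: new (row 1, s1) = 1/4 = 1/4.
z-row ← z-row − (-3)·(new row 1): 0 − (-3)·(1/4) = 3/4.

3/4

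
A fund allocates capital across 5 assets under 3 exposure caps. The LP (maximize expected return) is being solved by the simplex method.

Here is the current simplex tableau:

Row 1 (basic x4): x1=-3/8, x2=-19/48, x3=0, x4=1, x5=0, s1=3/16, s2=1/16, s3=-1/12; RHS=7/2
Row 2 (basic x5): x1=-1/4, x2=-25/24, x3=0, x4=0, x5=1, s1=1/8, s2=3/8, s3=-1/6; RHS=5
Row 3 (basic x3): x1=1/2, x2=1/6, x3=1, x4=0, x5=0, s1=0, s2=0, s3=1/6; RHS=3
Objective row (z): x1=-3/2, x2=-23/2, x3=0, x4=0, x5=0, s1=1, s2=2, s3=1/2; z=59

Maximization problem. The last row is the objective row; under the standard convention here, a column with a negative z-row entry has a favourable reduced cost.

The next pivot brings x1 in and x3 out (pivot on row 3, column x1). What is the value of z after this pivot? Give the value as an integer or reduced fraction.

Minimum ratio for x1: 3/(1/2) = 6.
z changes by −(z-row coeff of x1)·ratio = −(-3/2)·6 = 9.
New z = 59 + 9 = 68.

68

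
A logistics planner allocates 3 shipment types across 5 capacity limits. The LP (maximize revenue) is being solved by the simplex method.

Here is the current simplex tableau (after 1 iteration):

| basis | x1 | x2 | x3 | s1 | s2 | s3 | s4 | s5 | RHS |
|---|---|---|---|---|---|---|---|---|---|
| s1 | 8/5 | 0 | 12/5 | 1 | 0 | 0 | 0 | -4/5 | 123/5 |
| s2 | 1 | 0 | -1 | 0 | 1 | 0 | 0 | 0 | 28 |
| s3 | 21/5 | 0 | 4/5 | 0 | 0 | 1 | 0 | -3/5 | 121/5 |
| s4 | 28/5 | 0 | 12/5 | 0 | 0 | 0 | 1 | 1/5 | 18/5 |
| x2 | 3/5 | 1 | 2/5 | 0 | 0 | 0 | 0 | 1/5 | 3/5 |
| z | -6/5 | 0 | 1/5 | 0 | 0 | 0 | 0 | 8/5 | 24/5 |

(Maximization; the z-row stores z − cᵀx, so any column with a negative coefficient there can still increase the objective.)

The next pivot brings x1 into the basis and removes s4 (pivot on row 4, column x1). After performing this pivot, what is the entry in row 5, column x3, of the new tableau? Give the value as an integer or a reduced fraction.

1/7

Pivot element is row 4, column x1: 28/5.
Normalize row 4: new (row 4, x3) = (12/5)/(28/5) = 3/7.
row 5 ← row 5 − (3/5)·(new row 4): 2/5 − (3/5)·(3/7) = 1/7.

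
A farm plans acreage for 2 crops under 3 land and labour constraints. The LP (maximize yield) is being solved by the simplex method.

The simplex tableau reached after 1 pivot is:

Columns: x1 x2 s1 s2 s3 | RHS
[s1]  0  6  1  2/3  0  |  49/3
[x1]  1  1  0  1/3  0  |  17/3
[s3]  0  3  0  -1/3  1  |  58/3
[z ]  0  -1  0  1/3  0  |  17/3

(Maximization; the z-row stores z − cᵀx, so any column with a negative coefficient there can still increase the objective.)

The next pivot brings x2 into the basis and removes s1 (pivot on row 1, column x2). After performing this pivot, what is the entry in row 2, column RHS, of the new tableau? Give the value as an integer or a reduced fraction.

53/18

Pivot element is row 1, column x2: 6.
Normalize row 1: new (row 1, RHS) = (49/3)/6 = 49/18.
row 2 ← row 2 − 1·(new row 1): 17/3 − 1·(49/18) = 53/18.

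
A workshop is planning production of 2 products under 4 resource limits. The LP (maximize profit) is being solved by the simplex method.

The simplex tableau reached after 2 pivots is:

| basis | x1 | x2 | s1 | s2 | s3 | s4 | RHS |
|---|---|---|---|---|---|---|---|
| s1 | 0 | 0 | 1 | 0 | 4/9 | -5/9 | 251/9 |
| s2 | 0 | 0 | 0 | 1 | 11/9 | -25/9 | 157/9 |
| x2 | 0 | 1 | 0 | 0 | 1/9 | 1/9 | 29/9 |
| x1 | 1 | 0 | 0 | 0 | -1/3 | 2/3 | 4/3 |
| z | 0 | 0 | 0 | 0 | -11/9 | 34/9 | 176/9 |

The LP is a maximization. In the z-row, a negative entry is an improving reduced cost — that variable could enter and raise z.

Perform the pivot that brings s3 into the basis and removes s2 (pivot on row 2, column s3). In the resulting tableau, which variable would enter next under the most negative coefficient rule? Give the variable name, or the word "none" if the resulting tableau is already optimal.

none

Pivot element 11/9. New z-row = old z-row − (-11/9)·(row 2/(11/9)).
Updated z-row coefficients: x1: 0, x2: 0, s1: 0, s2: 1, s3: 0, s4: 1.
No coefficient is strictly negative; the tableau after this pivot is optimal.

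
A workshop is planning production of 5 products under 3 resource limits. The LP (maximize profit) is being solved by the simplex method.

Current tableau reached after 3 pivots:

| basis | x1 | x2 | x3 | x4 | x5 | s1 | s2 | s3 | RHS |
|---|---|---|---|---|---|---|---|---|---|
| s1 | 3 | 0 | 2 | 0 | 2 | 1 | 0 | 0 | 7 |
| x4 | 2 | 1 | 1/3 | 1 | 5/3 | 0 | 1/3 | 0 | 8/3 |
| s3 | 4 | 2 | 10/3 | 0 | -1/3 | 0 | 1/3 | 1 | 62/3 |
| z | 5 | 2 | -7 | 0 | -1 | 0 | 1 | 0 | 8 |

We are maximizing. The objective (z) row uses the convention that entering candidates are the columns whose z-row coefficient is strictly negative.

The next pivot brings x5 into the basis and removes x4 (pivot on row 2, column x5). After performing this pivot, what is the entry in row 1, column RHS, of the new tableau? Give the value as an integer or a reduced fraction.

19/5

Pivot element is row 2, column x5: 5/3.
Normalize row 2: new (row 2, RHS) = (8/3)/(5/3) = 8/5.
row 1 ← row 1 − 2·(new row 2): 7 − 2·(8/5) = 19/5.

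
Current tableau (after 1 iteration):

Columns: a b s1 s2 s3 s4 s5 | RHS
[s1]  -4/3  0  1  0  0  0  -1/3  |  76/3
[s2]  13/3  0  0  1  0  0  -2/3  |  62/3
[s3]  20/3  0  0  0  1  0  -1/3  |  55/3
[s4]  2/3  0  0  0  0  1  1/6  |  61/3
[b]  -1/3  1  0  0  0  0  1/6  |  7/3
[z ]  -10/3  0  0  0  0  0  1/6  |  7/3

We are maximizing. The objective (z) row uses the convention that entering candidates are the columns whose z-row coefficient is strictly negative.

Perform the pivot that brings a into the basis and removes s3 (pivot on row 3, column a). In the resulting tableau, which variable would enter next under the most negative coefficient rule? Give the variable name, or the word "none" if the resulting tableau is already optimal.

Pivot element 20/3. New z-row = old z-row − (-10/3)·(row 3/(20/3)).
Updated z-row coefficients: a: 0, b: 0, s1: 0, s2: 0, s3: 1/2, s4: 0, s5: 0.
No coefficient is strictly negative; the tableau after this pivot is optimal.

none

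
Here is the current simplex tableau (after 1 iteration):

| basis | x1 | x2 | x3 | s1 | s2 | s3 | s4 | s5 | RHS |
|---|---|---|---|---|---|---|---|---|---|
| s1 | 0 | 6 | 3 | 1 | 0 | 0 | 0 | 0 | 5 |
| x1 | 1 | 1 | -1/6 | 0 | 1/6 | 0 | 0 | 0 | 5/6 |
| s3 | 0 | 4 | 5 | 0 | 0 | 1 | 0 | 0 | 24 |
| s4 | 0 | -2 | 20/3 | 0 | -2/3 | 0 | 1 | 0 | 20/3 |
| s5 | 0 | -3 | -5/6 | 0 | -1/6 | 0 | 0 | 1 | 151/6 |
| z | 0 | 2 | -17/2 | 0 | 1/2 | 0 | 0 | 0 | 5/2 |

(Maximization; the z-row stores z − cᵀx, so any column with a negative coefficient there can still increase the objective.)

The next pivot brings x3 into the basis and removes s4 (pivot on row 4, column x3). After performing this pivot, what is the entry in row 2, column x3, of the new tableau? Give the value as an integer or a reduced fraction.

Pivot element is row 4, column x3: 20/3.
Normalize row 4: new (row 4, x3) = (20/3)/(20/3) = 1.
row 2 ← row 2 − (-1/6)·(new row 4): -1/6 − (-1/6)·1 = 0.

0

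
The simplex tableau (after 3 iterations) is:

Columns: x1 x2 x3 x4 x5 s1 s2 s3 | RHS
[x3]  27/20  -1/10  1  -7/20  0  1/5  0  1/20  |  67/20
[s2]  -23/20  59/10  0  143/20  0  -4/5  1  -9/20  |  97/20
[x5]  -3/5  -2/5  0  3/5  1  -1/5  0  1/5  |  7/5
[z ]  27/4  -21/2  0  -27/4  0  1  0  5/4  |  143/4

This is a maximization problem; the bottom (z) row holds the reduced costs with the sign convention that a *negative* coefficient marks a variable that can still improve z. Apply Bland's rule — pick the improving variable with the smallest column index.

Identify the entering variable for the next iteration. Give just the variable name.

x2

Objective-row coefficients: x1: 27/4, x2: -21/2, x3: 0, x4: -27/4, x5: 0, s1: 1, s2: 0, s3: 5/4.
Improving columns: x2, x4. Bland's rule picks the smallest column index → x2.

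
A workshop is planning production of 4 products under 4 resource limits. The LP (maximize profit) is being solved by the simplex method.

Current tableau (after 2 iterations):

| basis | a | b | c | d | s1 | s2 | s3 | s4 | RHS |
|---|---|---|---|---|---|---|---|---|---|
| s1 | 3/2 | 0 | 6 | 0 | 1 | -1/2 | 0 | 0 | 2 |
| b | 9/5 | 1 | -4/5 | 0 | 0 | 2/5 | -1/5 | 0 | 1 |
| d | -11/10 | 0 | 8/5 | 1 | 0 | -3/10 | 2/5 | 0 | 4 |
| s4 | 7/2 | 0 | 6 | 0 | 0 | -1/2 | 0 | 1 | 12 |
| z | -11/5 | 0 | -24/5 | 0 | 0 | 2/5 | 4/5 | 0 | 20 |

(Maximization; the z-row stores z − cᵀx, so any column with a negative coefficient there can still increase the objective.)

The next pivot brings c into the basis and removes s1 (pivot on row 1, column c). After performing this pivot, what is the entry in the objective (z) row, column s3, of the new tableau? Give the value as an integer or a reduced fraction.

Pivot element is row 1, column c: 6.
Normalize row 1: new (row 1, s3) = 0/6 = 0.
z-row ← z-row − (-24/5)·(new row 1): 4/5 − (-24/5)·0 = 4/5.

4/5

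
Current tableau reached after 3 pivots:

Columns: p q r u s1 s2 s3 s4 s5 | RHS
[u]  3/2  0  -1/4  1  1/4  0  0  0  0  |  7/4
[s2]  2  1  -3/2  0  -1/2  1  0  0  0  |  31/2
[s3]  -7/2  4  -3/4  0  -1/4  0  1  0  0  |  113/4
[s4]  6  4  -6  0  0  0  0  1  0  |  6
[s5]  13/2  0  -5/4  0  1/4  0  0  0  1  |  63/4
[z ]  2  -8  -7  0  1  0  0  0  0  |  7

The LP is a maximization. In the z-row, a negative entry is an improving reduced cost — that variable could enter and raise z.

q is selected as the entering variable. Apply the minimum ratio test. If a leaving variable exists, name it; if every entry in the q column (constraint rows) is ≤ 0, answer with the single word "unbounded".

s4

Ratios: row 1 (u): entry 0 ≤ 0, skip; row 2 (s2): (31/2)/1 = 31/2; row 3 (s3): (113/4)/4 = 113/16; row 4 (s4): 6/4 = 3/2; row 5 (s5): entry 0 ≤ 0, skip.
Minimum ratio is in the s4 row, so s4 leaves.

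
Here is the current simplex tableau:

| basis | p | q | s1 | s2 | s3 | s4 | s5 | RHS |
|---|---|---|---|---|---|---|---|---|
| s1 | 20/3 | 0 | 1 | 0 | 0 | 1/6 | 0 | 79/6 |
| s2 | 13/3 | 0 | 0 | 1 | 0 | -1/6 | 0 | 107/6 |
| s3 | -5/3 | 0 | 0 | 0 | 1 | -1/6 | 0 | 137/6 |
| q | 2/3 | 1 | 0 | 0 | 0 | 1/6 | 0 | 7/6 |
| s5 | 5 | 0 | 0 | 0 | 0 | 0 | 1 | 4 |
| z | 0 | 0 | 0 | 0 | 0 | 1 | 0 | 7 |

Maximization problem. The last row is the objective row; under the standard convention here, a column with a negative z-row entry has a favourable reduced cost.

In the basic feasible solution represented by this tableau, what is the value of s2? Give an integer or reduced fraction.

s2 is basic (row 2); its value is the RHS of that row: 107/6.

107/6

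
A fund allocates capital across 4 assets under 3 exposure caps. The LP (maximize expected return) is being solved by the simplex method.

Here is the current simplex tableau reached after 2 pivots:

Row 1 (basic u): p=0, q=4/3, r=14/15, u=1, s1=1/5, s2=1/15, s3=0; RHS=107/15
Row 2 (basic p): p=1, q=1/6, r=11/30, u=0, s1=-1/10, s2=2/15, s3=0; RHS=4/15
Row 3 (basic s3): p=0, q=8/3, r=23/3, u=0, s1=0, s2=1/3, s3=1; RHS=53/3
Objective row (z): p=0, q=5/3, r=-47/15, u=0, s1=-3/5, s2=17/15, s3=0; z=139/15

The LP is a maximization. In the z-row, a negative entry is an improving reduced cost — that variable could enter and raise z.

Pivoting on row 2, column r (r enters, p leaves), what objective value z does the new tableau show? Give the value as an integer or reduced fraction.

127/11

Minimum ratio for r: (4/15)/(11/30) = 8/11.
z changes by −(z-row coeff of r)·ratio = −(-47/15)·(8/11) = 376/165.
New z = 139/15 + (376/165) = 127/11.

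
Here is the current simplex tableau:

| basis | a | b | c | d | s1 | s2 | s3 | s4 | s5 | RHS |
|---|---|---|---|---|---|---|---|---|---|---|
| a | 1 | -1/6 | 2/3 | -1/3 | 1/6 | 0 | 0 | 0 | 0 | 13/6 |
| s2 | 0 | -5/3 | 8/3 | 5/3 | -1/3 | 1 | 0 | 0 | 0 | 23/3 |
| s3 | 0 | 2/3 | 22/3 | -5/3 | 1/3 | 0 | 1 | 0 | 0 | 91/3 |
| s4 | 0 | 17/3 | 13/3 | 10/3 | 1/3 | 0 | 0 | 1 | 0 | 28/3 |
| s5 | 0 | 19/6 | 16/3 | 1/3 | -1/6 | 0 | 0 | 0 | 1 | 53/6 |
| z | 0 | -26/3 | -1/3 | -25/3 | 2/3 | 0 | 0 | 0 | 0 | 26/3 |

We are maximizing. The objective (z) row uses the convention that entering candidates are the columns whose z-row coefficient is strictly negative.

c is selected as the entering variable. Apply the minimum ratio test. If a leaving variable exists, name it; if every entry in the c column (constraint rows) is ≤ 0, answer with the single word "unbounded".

Ratios: row 1 (a): (13/6)/(2/3) = 13/4; row 2 (s2): (23/3)/(8/3) = 23/8; row 3 (s3): (91/3)/(22/3) = 91/22; row 4 (s4): (28/3)/(13/3) = 28/13; row 5 (s5): (53/6)/(16/3) = 53/32.
Minimum ratio is in the s5 row, so s5 leaves.

s5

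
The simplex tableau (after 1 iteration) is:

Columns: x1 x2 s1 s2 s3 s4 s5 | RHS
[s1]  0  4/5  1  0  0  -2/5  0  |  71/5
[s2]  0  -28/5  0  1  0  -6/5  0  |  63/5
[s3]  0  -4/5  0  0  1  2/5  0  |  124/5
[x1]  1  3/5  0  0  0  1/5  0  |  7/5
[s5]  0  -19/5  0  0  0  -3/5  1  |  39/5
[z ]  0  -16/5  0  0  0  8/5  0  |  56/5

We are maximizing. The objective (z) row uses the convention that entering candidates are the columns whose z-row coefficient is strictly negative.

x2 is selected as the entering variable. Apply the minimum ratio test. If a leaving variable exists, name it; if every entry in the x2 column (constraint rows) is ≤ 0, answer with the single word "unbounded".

x1

Ratios: row 1 (s1): (71/5)/(4/5) = 71/4; row 2 (s2): entry -28/5 ≤ 0, skip; row 3 (s3): entry -4/5 ≤ 0, skip; row 4 (x1): (7/5)/(3/5) = 7/3; row 5 (s5): entry -19/5 ≤ 0, skip.
Minimum ratio is in the x1 row, so x1 leaves.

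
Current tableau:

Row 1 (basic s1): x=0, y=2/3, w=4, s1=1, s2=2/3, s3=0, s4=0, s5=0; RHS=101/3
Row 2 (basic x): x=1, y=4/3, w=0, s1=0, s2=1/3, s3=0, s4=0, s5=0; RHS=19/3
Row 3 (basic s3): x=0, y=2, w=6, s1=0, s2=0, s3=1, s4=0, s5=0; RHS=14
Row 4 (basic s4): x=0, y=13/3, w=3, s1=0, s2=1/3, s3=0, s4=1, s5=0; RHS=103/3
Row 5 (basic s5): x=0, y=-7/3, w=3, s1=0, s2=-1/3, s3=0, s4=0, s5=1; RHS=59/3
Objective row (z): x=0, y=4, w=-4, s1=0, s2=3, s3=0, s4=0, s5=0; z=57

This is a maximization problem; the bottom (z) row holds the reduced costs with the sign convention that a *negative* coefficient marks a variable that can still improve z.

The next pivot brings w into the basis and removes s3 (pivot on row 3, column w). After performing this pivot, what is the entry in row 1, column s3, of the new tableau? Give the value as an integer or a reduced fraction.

Pivot element is row 3, column w: 6.
Normalize row 3: new (row 3, s3) = 1/6 = 1/6.
row 1 ← row 1 − 4·(new row 3): 0 − 4·(1/6) = -2/3.

-2/3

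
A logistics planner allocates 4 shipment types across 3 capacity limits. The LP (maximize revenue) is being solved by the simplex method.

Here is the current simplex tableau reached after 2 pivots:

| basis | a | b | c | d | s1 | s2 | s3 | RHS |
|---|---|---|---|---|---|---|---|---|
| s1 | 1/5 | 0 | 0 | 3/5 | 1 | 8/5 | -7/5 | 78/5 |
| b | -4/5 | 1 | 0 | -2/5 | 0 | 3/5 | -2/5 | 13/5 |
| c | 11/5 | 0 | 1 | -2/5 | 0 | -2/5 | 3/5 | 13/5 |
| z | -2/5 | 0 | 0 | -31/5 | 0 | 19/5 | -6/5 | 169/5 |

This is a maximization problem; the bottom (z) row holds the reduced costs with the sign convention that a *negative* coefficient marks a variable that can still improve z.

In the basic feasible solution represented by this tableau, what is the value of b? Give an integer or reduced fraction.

b is basic (row 2); its value is the RHS of that row: 13/5.

13/5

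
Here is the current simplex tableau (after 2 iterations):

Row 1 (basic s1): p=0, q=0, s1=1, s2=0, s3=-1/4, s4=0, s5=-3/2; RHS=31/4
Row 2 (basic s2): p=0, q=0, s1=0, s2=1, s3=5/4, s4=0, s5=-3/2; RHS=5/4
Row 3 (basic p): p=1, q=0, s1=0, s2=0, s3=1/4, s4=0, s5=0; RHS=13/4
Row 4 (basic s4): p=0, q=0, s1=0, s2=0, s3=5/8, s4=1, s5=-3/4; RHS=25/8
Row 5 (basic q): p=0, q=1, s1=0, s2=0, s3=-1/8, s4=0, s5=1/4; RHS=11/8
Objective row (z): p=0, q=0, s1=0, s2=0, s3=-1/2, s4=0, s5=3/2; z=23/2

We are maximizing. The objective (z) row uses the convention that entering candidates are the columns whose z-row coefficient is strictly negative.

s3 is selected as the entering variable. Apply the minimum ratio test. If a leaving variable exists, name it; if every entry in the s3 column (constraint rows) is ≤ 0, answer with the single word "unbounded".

s2

Ratios: row 1 (s1): entry -1/4 ≤ 0, skip; row 2 (s2): (5/4)/(5/4) = 1; row 3 (p): (13/4)/(1/4) = 13; row 4 (s4): (25/8)/(5/8) = 5; row 5 (q): entry -1/8 ≤ 0, skip.
Minimum ratio is in the s2 row, so s2 leaves.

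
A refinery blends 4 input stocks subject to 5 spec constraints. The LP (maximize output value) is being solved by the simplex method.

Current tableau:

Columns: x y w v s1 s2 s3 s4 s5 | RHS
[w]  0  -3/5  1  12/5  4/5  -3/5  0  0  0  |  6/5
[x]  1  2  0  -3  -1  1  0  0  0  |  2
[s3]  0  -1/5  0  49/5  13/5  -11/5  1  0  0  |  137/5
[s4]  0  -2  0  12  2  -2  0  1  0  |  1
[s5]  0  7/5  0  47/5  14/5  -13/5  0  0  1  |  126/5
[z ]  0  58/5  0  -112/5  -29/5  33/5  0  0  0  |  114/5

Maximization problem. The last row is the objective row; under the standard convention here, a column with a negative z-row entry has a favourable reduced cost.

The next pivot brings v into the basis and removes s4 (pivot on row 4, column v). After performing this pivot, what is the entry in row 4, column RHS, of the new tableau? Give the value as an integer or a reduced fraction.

Pivot element is row 4, column v: 12.
Normalize row 4: new (row 4, RHS) = 1/12 = 1/12.
Row 4 is the pivot row, so the entry is 1/12.

1/12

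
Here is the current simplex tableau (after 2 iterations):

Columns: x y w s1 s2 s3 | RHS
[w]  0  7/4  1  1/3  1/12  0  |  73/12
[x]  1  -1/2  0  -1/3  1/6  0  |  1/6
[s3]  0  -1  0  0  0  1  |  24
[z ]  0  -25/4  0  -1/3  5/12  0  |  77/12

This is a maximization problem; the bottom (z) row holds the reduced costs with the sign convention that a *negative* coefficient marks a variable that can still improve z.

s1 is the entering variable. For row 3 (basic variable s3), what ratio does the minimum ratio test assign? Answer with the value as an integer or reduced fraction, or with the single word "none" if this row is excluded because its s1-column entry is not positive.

none

The s1 entry in row 3 is 0 ≤ 0, so this row gives no ratio.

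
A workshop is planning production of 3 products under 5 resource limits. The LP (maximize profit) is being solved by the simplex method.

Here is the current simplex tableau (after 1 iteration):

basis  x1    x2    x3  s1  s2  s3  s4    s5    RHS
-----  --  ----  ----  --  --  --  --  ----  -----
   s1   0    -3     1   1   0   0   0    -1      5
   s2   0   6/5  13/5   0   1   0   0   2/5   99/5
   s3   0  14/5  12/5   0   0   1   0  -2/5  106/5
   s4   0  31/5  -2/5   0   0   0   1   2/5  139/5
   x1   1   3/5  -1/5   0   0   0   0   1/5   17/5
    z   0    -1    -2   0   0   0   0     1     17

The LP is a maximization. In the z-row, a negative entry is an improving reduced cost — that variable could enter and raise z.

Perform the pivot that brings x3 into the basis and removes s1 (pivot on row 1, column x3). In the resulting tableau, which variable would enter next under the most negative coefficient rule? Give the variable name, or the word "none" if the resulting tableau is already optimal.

x2

Pivot element 1. New z-row = old z-row − (-2)·(row 1/1).
Updated z-row coefficients: x1: 0, x2: -7, x3: 0, s1: 2, s2: 0, s3: 0, s4: 0, s5: -1.
The most negative is -7 in column x2, so x2 would enter next.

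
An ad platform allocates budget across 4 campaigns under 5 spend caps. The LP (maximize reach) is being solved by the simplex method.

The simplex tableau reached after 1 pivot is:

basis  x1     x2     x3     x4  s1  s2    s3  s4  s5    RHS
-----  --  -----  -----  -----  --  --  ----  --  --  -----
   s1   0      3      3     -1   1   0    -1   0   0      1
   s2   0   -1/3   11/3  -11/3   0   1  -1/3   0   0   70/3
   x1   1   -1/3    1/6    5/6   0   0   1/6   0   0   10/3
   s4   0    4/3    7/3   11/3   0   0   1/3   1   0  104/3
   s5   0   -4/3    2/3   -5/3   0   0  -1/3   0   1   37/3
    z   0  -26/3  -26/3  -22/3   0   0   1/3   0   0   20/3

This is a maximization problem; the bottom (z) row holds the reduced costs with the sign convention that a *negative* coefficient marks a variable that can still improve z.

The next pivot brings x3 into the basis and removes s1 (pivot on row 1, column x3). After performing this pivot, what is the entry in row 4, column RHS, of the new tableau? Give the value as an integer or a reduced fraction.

305/9

Pivot element is row 1, column x3: 3.
Normalize row 1: new (row 1, RHS) = 1/3 = 1/3.
row 4 ← row 4 − (7/3)·(new row 1): 104/3 − (7/3)·(1/3) = 305/9.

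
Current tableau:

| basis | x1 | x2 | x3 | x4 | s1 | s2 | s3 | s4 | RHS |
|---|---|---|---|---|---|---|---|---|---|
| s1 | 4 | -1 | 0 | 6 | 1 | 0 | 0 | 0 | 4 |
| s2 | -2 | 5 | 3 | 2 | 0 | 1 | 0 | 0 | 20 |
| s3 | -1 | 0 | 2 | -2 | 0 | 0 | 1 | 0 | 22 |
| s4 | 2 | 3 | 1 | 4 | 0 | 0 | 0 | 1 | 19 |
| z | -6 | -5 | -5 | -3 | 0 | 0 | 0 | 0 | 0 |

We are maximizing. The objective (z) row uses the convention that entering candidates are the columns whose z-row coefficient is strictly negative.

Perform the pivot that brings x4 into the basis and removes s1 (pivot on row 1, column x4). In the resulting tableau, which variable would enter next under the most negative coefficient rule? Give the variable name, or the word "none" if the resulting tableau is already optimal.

x2

Pivot element 6. New z-row = old z-row − (-3)·(row 1/6).
Updated z-row coefficients: x1: -4, x2: -11/2, x3: -5, x4: 0, s1: 1/2, s2: 0, s3: 0, s4: 0.
The most negative is -11/2 in column x2, so x2 would enter next.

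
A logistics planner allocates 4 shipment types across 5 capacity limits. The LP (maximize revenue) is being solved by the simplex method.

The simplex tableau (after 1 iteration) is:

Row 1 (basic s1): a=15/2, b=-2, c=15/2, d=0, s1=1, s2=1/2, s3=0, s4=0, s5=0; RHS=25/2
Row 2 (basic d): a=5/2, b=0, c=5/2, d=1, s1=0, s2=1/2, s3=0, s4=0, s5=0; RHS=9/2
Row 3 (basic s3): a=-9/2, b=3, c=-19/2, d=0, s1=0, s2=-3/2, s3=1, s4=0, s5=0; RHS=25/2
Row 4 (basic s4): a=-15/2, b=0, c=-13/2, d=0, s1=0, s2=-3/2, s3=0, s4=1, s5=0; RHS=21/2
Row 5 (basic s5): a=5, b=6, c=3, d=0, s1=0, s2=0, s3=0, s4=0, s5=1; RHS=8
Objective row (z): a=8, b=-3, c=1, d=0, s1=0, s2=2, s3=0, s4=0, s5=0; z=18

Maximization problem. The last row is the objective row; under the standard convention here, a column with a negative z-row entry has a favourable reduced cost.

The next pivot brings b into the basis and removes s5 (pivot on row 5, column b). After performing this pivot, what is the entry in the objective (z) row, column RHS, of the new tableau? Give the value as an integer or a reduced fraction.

22

Pivot element is row 5, column b: 6.
Normalize row 5: new (row 5, RHS) = 8/6 = 4/3.
z-row ← z-row − (-3)·(new row 5): 18 − (-3)·(4/3) = 22.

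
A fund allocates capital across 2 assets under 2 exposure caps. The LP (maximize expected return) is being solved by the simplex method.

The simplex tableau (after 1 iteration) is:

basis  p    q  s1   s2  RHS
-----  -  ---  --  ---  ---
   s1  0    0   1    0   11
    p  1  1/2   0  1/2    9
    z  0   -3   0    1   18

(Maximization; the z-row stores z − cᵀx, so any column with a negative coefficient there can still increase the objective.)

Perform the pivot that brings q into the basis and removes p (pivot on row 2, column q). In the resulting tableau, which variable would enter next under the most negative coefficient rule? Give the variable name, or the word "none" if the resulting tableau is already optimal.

Pivot element 1/2. New z-row = old z-row − (-3)·(row 2/(1/2)).
Updated z-row coefficients: p: 6, q: 0, s1: 0, s2: 4.
No coefficient is strictly negative; the tableau after this pivot is optimal.

none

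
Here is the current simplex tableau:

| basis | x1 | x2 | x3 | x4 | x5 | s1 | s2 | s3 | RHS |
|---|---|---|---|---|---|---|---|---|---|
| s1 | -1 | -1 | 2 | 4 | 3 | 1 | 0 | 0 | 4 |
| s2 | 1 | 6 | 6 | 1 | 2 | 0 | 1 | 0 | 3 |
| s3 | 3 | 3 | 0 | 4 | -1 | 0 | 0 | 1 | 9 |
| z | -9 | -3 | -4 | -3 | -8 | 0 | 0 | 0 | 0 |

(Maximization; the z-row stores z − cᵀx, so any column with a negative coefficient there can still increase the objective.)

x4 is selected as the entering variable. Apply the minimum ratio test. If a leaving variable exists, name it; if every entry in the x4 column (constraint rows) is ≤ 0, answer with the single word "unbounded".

s1

Ratios: row 1 (s1): 4/4 = 1; row 2 (s2): 3/1 = 3; row 3 (s3): 9/4 = 9/4.
Minimum ratio is in the s1 row, so s1 leaves.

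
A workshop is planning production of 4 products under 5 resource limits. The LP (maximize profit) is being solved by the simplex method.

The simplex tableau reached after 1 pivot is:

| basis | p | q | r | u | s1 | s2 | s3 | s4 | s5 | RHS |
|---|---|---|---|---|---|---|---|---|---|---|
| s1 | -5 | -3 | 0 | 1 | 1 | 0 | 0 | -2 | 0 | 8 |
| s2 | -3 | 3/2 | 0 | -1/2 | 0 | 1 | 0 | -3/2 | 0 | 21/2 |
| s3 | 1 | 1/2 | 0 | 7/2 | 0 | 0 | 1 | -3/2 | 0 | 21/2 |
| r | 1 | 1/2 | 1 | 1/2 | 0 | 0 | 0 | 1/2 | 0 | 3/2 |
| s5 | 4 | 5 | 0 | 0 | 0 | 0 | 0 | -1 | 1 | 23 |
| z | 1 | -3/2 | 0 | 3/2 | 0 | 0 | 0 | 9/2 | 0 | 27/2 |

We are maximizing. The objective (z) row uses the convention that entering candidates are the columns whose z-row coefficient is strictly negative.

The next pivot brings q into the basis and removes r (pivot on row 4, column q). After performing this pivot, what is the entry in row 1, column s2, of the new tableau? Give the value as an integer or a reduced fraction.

Pivot element is row 4, column q: 1/2.
Normalize row 4: new (row 4, s2) = 0/(1/2) = 0.
row 1 ← row 1 − (-3)·(new row 4): 0 − (-3)·0 = 0.

0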